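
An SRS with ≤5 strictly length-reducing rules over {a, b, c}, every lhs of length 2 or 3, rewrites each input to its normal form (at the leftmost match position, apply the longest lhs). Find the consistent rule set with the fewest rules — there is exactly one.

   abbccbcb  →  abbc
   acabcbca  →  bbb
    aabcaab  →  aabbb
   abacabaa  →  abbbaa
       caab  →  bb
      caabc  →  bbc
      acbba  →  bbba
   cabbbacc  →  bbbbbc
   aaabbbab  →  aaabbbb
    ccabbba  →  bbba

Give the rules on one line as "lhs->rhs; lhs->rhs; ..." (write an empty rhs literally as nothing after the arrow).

  | abbccbcb => abbccb => abbc
  | acabcbca => babcbca => bbcbca => bbca => bbb
  | aabcaab => aabbab => aabbb
  | abacabaa => abbabaa => abbbaa

ac->b; bab->bb; ca->b; cb->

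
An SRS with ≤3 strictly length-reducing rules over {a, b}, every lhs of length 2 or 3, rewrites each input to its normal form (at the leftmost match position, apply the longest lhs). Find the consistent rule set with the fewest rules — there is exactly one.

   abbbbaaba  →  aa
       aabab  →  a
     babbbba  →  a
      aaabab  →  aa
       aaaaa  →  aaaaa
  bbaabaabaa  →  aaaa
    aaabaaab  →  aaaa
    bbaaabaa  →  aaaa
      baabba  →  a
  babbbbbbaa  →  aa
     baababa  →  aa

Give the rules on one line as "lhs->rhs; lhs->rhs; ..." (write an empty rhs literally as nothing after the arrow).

  | abbbbaaba => bbbaaba => bbaaba => baaba => aaba => aa
  | aabab => aab => a
  | babbbba => abbbba => bbba => bba => ba => a
  | aaabab => aaab => aa

ab->; ba->a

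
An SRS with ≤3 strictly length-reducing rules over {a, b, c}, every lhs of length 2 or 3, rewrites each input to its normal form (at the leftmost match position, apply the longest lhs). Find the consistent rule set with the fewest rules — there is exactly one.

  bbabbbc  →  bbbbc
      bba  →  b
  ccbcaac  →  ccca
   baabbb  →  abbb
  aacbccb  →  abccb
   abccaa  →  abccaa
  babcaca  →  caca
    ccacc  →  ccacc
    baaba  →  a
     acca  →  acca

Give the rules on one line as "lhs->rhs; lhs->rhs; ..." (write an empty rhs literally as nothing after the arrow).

  | bbabbbc => bbbbc
  | bba => b
  | ccbcaac => cccaac => ccca
  | baabbb => abbb

aac->a; ba->; bca->ca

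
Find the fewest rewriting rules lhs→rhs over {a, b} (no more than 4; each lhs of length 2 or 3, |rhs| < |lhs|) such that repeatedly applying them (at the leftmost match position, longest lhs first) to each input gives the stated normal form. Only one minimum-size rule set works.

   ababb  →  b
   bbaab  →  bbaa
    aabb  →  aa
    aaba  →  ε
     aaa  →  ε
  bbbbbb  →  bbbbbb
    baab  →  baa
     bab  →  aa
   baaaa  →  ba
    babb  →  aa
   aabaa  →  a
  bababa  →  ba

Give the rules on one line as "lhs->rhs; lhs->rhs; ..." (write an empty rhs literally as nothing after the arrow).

  | ababb => aaab => b
  | bbaab => bbaa
  | aabb => aab => aa
  | aaba => aaa => ε

aaa->; aab->aa; bab->aa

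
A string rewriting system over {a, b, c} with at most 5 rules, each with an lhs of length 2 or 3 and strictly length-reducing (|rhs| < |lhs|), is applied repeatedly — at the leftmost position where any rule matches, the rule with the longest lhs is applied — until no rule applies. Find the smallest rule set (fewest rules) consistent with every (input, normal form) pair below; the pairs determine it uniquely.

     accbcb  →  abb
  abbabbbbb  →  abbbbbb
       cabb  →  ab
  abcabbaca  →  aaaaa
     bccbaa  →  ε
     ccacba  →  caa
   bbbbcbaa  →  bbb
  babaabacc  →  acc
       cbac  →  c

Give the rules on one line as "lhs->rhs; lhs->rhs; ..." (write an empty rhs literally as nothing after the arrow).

ba->; bca->aa; cab->a; cb->b

  | accbcb => acbcb => abcb => abb
  | abbabbbbb => abbbbbb
  | cabb => ab
  | abcabbaca => aaabbaca => aaabca => aaaaa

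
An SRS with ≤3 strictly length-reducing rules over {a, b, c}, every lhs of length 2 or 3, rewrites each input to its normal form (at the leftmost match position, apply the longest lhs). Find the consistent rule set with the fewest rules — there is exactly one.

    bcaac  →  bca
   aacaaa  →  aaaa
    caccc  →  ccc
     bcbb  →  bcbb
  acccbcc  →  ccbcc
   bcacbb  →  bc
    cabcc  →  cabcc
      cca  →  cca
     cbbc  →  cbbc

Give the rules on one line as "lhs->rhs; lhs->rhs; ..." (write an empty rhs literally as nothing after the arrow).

  | bcaac => bca
  | aacaaa => aaaa
  | caccc => ccc
  | bcbb

ac->; acb->ac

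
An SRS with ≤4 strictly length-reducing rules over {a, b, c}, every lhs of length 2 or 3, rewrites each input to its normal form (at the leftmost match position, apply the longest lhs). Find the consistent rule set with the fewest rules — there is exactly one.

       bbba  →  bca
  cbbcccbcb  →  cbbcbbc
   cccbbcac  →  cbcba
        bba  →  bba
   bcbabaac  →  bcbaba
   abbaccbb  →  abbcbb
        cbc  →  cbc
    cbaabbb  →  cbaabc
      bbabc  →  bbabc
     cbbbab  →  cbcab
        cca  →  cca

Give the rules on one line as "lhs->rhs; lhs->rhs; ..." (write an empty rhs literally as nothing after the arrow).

  | bbba => bca
  | cbbcccbcb => cbbcbccb => cbbcbbc
  | cccbbcac => cbcbcac => cbcba
  | bba

ac->; bbb->bc; cac->a; ccb->bc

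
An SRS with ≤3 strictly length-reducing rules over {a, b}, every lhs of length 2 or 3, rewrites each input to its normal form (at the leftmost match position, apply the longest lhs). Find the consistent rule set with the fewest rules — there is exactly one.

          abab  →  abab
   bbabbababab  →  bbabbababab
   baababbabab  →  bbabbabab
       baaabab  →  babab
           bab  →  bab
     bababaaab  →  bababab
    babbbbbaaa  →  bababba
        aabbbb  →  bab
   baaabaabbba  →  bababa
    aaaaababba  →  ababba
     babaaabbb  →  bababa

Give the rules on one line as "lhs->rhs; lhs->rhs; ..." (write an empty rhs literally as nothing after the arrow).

aa->; bbb->ba

  | abab
  | bbabbababab
  | baababbabab => bbabbabab
  | baaabab => babab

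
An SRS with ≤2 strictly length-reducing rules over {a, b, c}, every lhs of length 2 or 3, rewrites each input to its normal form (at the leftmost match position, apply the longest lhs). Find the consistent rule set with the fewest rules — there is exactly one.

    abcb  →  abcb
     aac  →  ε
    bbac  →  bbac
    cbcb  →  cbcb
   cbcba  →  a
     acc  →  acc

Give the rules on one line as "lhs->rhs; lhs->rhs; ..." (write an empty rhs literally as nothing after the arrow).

  | abcb
  | aac => ε
  | bbac
  | cbcb

aac->; cba->a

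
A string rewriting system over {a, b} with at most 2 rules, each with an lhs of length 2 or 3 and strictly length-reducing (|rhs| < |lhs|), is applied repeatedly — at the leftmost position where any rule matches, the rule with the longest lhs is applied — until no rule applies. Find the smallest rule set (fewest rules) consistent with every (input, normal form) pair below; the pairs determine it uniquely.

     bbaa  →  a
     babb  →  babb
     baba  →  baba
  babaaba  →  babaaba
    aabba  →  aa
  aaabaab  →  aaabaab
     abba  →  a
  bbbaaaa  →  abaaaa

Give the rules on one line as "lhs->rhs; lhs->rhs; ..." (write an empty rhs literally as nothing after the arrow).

bba->; bbb->ab

  | bbaa => a
  | babb
  | baba
  | babaaba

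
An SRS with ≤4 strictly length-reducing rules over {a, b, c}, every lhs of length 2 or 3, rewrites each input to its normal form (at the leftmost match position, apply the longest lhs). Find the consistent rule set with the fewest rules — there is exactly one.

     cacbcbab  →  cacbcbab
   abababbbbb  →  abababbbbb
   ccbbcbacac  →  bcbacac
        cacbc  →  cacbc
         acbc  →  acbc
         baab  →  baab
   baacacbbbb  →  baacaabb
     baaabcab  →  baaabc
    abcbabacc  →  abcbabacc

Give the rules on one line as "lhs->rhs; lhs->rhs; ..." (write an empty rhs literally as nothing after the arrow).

  | cacbcbab
  | abababbbbb
  | ccbbcbacac => bcbacac
  | cacbc

cab->c; cbb->a; ccb->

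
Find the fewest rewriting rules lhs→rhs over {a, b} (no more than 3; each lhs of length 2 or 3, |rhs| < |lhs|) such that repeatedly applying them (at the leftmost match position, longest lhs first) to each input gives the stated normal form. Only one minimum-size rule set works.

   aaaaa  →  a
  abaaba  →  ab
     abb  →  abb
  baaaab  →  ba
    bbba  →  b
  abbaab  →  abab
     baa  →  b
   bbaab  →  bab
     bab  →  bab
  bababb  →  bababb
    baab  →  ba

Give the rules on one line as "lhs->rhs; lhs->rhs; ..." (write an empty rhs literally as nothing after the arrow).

  | aaaaa => aaa => a
  | abaaba => abbba => abaa => ab
  | abb
  | baaaab => baab => bbb => ba

aa->; aab->bb; bbb->ba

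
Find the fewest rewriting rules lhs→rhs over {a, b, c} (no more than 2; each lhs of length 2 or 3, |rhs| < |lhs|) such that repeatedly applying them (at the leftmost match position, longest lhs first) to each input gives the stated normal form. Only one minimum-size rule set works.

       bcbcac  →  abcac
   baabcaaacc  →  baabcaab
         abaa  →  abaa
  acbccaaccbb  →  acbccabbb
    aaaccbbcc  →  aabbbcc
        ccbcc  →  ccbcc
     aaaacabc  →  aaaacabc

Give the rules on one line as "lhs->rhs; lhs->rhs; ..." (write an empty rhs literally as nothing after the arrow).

acc->b; bcb->ab

  | bcbcac => abcac
  | baabcaaacc => baabcaab
  | abaa
  | acbccaaccbb => acbccabbb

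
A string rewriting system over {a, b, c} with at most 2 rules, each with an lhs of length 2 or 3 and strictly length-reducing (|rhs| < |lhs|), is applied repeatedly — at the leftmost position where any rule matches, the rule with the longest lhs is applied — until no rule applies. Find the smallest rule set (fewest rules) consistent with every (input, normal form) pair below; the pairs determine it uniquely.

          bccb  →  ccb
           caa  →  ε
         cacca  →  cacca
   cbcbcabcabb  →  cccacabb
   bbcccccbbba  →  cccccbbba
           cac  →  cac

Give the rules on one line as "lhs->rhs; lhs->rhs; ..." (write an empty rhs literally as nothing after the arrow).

  | bccb => ccb
  | caa => ε
  | cacca
  | cbcbcabcabb => ccbcabcabb => cccabcabb => cccacabb

bc->c; caa->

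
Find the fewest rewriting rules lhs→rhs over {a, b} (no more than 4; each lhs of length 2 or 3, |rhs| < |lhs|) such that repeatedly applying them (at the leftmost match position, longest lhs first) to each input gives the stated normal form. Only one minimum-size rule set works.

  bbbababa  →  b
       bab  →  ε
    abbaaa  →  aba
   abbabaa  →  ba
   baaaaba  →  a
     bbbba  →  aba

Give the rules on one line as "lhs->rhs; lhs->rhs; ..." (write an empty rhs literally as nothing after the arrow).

aa->b; abb->ab; bab->; bb->a

  | bbbababa => abababa => aaba => bba => aa => b
  | bab => ε
  | abbaaa => abaaa => abba => aba
  | abbabaa => ababaa => aaa => ba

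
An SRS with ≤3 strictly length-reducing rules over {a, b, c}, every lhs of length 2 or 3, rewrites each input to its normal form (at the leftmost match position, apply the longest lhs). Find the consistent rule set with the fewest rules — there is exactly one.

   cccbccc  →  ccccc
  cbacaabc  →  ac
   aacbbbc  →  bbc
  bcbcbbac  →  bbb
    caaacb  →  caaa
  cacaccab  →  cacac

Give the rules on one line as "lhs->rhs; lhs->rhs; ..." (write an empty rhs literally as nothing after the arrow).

  | cccbccc => ccccc
  | cbacaabc => acaabc => acabc => acbc => ac
  | aacbbbc => aabbc => abbc => bbc
  | bcbcbbac => bcbbac => bbac => bbb

ab->b; bac->bb; cb->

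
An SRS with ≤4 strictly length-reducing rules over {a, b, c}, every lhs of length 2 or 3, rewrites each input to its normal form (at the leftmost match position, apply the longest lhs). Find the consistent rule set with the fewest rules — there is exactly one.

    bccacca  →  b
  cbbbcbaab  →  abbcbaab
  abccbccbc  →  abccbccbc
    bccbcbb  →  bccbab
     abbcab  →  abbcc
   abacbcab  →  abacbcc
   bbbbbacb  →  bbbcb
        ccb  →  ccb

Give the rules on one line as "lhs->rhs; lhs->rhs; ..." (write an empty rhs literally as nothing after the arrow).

bba->; cab->cc; cbb->ab; cca->

  | bccacca => bcca => b
  | cbbbcbaab => abbcbaab
  | abccbccbc
  | bccbcbb => bccbab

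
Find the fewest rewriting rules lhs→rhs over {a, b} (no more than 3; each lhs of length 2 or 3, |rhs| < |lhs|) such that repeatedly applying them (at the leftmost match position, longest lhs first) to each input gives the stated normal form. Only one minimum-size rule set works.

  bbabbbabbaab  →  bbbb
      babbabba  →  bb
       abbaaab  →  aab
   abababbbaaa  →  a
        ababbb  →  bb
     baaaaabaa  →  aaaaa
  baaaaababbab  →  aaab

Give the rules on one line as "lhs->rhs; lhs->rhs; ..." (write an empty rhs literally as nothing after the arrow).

abb->b; ba->

  | bbabbbabbaab => bbbbabbaab => bbbbbaab => bbbbab => bbbb
  | babbabba => bbabba => bbba => bb
  | abbaaab => baaab => aab
  | abababbbaaa => ababbbaaa => abbbaaa => bbaaa => baa => a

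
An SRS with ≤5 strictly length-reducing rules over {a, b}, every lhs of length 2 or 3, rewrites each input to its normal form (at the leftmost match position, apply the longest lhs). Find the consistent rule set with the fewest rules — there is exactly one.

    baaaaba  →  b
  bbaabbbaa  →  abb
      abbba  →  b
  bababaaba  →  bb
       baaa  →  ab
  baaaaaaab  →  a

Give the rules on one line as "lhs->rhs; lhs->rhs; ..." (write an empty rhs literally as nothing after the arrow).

aa->b; ba->b; baa->ab; bbb->a

  | baaaaba => abaaba => aabba => bbba => aa => b
  | bbaabbbaa => babbbbaa => bbbbbaa => abbaa => abab => abb
  | abbba => aaa => ba => b
  | bababaaba => bbabaaba => bbbaaba => aaaba => baba => bba => bb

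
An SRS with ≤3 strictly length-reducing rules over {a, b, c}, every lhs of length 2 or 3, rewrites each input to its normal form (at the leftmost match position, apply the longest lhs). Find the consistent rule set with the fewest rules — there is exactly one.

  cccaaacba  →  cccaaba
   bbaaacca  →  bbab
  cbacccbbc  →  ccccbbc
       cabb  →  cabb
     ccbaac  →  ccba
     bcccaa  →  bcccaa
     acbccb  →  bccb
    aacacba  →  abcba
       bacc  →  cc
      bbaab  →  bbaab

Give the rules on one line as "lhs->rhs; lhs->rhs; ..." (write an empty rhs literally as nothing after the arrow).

ac->; aca->b; bac->c

  | cccaaacba => cccaaba
  | bbaaacca => bbaaca => bbab
  | cbacccbbc => ccccbbc
  | cabb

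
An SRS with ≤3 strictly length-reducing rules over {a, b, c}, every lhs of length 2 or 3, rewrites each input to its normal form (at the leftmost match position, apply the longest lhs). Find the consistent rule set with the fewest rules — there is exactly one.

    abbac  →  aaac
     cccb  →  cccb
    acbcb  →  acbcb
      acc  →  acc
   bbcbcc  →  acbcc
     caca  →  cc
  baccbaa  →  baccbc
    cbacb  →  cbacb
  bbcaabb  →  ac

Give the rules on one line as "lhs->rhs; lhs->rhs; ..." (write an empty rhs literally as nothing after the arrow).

  | abbac => aaac
  | cccb
  | acbcb
  | acc

baa->bc; bb->a; ca->c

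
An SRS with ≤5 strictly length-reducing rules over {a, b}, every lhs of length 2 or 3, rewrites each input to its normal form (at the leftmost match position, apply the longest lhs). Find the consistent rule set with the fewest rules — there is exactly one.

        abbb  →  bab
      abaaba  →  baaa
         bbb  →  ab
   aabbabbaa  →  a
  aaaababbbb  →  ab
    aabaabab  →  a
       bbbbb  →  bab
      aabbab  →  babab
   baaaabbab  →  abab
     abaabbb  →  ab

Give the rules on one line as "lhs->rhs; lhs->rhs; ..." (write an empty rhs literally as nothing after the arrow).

  | abbb => bab
  | abaaba => abbaa => baaa
  | bbb => ab
  | aabbabbaa => bababbaa => babbaaa => bbaaaa => bbaaa => bbaa => bba => bb => a

aab->ba; abb->ba; bb->a; bba->bb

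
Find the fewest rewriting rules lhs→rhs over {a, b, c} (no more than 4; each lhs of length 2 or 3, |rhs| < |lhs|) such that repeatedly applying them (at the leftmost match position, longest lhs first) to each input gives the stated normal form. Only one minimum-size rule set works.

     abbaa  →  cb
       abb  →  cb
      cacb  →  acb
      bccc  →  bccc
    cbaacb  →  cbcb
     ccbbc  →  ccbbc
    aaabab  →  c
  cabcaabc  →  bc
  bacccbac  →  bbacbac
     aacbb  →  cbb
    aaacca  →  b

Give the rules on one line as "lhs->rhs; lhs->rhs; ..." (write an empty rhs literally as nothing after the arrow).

aa->; ab->c; acc->ba; ca->a

  | abbaa => cbaa => cb
  | abb => cb
  | cacb => acb
  | bccc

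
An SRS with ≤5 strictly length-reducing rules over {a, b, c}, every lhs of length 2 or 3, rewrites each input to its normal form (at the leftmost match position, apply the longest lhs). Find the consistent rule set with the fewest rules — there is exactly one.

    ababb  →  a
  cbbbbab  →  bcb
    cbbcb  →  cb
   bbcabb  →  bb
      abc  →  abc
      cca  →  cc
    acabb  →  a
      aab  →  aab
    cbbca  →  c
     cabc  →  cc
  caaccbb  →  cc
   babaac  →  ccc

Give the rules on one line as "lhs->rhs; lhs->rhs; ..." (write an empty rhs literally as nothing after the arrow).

  | ababb => acbb => a
  | cbbbbab => bbab => bcb
  | cbbcb => cb
  | bbcabb => bbcbb => bb

ba->c; ca->c; cbb->; cbc->cc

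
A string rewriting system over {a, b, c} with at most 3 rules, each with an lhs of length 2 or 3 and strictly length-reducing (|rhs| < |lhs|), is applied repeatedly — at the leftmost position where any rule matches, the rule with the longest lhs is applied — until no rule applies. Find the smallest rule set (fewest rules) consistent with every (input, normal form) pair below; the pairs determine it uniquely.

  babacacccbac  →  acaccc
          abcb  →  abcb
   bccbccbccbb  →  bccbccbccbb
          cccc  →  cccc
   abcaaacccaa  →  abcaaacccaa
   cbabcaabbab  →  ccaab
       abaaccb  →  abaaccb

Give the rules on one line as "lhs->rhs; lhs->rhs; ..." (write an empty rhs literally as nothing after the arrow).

  | babacacccbac => acacccbac => acaccc
  | abcb
  | bccbccbccbb
  | cccc

bab->; bac->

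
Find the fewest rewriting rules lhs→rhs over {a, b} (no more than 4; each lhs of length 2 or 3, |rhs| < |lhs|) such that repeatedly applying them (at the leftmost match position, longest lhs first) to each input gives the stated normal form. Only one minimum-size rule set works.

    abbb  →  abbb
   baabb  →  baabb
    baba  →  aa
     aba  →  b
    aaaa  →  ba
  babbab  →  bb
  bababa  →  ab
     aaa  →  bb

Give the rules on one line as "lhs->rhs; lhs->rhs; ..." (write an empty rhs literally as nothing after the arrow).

aaa->bb; aba->b; bab->a; bba->ba

  | abbb
  | baabb
  | baba => aa
  | aba => b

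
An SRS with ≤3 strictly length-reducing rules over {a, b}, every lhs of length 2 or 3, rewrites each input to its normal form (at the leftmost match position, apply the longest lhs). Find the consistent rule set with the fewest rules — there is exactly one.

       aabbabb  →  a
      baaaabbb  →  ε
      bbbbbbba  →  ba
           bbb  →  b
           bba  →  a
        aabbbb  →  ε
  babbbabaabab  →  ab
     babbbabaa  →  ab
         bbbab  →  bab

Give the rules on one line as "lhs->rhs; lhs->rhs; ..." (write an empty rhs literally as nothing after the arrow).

abb->; baa->b; bb->

  | aabbabb => aabb => a
  | baaaabbb => baabbb => bbbb => bb => ε
  | bbbbbbba => bbbbba => bbba => ba
  | bbb => b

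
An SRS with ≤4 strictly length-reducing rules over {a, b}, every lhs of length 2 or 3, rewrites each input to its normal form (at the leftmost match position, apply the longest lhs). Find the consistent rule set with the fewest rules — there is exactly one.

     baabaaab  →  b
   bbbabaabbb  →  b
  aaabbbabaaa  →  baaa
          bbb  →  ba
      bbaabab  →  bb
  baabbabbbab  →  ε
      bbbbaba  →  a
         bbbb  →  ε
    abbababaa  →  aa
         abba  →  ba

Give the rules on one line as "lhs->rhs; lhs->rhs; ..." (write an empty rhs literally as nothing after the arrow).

aab->b; ab->; bab->; bbb->ba

  | baabaaab => bbaaab => bbab => b
  | bbbabaabbb => baabaabbb => bbaabbb => bbbbb => babb => b
  | aaabbbabaaa => abbbabaaa => bbabaaa => baaa
  | bbb => ba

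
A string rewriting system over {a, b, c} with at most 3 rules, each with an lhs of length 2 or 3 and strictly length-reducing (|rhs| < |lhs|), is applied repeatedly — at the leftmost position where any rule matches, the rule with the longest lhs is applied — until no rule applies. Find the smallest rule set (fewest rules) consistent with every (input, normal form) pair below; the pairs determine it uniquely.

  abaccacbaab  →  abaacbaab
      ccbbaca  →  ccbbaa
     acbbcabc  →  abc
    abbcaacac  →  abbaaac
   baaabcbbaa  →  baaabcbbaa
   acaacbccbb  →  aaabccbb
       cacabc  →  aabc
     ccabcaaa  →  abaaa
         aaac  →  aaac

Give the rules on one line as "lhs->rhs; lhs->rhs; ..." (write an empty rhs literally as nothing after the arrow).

  | abaccacbaab => abacacbaab => abaacbaab
  | ccbbaca => ccbbaa
  | acbbcabc => acbbabc => acbc => abc
  | abbcaacac => abbaacac => abbaaac

bab->; ca->a; cbc->bc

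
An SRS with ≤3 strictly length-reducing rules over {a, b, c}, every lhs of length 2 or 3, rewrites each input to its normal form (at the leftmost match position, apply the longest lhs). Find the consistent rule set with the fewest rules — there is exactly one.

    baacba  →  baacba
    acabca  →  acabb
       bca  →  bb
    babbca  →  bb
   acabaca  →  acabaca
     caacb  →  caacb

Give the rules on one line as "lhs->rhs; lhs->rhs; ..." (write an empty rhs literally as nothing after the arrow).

bab->; bca->bb

  | baacba
  | acabca => acabb
  | bca => bb
  | babbca => bca => bb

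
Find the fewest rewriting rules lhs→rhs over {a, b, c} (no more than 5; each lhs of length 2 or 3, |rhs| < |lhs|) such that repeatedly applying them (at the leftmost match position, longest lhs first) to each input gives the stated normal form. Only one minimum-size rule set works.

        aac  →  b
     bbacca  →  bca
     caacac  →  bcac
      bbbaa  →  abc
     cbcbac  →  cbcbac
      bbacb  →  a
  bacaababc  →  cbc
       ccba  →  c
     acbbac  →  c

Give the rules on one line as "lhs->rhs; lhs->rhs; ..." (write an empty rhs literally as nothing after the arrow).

aa->c; acc->; bb->a; cc->b

  | aac => cc => b
  | bbacca => aacca => ccca => bca
  | caacac => cccac => bcac
  | bbbaa => abaa => abc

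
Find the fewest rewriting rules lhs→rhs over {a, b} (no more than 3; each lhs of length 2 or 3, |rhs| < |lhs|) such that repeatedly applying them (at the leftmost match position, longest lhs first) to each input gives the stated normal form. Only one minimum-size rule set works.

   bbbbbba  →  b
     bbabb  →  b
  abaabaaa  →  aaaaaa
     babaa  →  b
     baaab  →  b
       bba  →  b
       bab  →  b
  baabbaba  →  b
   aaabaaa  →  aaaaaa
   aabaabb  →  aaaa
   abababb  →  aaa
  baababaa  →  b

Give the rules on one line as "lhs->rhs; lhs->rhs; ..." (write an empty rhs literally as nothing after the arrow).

  | bbbbbba => bbbbba => bbbba => bbba => bba => ba => b
  | bbabb => babb => bbb => bb => b
  | abaabaaa => aaabaaa => aaaaaa
  | babaa => bbaa => baa => ba => b

ab->a; ba->b; bb->b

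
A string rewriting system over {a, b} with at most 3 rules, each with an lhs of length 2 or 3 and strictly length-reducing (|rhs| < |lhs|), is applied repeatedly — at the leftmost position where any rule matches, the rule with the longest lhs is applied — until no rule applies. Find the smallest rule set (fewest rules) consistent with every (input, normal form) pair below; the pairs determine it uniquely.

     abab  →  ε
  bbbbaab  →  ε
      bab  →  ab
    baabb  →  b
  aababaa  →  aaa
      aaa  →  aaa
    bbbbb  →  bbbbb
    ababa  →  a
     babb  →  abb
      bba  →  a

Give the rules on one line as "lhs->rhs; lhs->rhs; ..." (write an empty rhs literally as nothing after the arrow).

  | abab => aab => ε
  | bbbbaab => bbbaab => bbaab => baab => aab => ε
  | bab => ab
  | baabb => aabb => b

aab->; ba->a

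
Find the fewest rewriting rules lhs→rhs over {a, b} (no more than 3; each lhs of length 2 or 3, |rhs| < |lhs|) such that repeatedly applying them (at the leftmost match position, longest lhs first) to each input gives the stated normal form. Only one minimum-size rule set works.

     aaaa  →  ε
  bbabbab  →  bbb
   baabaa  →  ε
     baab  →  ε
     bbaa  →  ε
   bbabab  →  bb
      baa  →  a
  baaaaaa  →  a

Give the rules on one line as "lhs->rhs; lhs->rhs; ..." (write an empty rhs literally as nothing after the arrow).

  | aaaa => aa => ε
  | bbabbab => bbbab => bbb
  | baabaa => abaa => aa => ε
  | baab => ab => ε

aa->; ab->; ba->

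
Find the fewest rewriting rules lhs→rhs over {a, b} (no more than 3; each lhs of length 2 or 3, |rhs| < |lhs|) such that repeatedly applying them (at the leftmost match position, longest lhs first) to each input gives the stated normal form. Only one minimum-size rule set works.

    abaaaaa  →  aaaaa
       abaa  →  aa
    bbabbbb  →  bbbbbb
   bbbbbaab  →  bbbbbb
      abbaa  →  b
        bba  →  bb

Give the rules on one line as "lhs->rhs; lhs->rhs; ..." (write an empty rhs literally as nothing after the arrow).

ab->; ba->b

  | abaaaaa => aaaaa
  | abaa => aa
  | bbabbbb => bbbbbb
  | bbbbbaab => bbbbbab => bbbbbb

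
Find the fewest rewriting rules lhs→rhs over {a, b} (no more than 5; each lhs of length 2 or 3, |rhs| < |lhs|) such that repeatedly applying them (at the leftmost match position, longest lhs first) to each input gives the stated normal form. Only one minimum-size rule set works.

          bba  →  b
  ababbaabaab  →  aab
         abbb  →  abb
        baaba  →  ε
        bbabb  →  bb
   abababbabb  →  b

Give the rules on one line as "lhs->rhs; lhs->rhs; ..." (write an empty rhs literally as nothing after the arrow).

  | bba => b
  | ababbaabaab => bbaabaab => babaab => aab
  | abbb => abb
  | baaba => aba => ε

aba->; ba->; bab->; bbb->bb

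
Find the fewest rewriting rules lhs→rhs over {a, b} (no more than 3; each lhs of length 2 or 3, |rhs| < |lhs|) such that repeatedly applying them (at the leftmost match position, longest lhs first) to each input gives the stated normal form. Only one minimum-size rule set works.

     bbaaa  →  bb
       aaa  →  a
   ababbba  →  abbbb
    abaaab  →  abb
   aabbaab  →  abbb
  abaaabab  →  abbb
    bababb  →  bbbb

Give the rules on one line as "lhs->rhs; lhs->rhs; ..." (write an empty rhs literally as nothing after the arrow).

aa->a; ba->b

  | bbaaa => bbaa => bba => bb
  | aaa => aa => a
  | ababbba => abbbba => abbbb
  | abaaab => abaab => abab => abb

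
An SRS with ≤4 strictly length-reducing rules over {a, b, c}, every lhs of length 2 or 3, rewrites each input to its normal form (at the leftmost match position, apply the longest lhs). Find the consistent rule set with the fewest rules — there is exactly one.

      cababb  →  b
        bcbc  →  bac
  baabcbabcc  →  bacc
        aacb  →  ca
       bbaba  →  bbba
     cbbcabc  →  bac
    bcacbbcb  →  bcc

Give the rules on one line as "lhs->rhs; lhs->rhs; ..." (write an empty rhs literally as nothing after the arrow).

aa->c; ab->b; cb->a

  | cababb => cbabb => aabb => cbb => ab => b
  | bcbc => bac
  | baabcbabcc => bcbcbabcc => bacbabcc => baaabcc => bcabcc => bcbcc => bacc
  | aacb => ccb => ca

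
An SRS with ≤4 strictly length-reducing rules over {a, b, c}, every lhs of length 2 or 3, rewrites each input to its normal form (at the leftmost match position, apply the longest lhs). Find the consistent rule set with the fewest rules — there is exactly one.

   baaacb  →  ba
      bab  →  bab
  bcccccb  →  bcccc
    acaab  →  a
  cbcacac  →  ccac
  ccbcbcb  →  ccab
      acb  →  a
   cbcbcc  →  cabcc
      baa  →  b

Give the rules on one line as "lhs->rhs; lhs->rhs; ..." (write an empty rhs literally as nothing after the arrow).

  | baaacb => bacb => ba
  | bab
  | bcccccb => bcccc
  | acaab => acb => a

aa->; cb->; cbc->ca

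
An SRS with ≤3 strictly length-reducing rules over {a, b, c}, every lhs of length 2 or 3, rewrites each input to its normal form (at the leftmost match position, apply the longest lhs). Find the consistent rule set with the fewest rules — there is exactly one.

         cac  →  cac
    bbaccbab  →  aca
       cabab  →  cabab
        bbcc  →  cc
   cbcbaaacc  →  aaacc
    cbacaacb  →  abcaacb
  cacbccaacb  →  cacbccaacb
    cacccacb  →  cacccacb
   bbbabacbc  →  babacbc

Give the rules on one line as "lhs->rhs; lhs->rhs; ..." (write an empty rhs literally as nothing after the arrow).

bb->; cba->ab

  | cac
  | bbaccbab => accbab => acabb => aca
  | cabab
  | bbcc => cc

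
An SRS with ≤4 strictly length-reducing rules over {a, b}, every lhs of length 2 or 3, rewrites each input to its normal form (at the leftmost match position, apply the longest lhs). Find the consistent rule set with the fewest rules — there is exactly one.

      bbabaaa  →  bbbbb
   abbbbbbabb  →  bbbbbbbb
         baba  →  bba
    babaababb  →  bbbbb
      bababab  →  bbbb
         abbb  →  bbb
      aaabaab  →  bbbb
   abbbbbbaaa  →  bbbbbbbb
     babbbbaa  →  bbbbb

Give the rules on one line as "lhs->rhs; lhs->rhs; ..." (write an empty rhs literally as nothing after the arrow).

aa->; aaa->bb; ab->b

  | bbabaaa => bbbaaa => bbbbb
  | abbbbbbabb => bbbbbbabb => bbbbbbbb
  | baba => bba
  | babaababb => bbaababb => bbbabb => bbbbb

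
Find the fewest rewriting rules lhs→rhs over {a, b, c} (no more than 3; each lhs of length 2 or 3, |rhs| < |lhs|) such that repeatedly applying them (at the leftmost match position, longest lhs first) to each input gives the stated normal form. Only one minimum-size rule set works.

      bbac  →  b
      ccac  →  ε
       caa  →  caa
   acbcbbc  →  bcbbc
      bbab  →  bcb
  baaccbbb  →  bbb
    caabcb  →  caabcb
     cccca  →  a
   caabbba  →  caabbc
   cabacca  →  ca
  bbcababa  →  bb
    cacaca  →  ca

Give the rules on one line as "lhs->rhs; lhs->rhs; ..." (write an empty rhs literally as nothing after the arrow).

  | bbac => bcc => b
  | ccac => ac => ε
  | caa
  | acbcbbc => bcbbc

ac->; ba->c; cc->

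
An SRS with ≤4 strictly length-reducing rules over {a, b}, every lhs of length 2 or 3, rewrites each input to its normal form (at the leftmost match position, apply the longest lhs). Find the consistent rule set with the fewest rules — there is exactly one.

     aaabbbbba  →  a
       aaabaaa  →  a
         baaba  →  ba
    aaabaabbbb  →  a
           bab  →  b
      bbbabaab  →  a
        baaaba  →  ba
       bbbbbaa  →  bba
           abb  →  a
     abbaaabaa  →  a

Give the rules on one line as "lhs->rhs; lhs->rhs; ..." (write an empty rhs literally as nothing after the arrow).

  | aaabbbbba => aabbbbba => abbbbba => abbbba => abbba => abba => aba => aa => a
  | aaabaaa => aabaaa => abaaa => aaaa => aaa => aa => a
  | baaba => baba => ba
  | aaabaabbbb => aabaabbbb => abaabbbb => aaabbbb => aabbbb => abbbb => abbb => abb => ab => a

aa->a; ab->a; bab->b; bbb->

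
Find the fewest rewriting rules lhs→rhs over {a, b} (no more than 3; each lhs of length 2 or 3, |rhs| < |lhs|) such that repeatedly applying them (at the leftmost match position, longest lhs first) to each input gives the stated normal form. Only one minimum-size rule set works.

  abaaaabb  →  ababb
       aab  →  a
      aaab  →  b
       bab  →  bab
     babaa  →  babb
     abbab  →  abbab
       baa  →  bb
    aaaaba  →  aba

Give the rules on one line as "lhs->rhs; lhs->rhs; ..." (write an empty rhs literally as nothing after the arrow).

aa->b; aaa->; aab->a

  | abaaaabb => ababb
  | aab => a
  | aaab => b
  | bab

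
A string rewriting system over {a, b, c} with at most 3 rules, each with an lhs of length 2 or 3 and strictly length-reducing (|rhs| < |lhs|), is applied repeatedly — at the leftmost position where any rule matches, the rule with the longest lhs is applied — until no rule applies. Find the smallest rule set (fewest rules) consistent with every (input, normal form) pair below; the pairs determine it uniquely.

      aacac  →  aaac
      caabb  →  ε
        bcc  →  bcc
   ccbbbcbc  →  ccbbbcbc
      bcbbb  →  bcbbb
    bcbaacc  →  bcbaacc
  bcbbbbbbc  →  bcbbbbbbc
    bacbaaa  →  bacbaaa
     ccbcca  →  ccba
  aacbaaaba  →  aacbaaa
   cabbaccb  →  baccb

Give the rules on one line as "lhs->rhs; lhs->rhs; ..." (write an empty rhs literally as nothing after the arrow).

ab->; ca->a

  | aacac => aaac
  | caabb => aabb => ab => ε
  | bcc
  | ccbbbcbc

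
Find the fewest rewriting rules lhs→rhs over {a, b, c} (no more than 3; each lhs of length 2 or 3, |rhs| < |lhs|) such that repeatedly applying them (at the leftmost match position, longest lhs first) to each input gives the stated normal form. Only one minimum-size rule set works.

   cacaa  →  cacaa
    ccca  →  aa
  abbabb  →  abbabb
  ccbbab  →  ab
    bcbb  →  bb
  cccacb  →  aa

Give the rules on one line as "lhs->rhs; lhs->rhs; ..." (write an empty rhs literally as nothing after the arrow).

cb->; ccc->a

  | cacaa
  | ccca => aa
  | abbabb
  | ccbbab => cbab => ab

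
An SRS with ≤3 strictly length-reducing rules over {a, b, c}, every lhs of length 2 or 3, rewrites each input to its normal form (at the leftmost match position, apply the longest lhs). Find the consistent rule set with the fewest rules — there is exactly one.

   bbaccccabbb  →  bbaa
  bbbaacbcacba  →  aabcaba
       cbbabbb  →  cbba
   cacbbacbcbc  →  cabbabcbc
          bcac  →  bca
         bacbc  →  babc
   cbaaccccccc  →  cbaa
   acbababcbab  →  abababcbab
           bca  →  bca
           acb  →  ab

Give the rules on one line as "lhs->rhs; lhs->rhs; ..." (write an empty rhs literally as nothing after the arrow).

ac->a; bbb->

  | bbaccccabbb => bbacccabbb => bbaccabbb => bbacabbb => bbaabbb => bbaa
  | bbbaacbcacba => aacbcacba => aabcacba => aabcaba
  | cbbabbb => cbba
  | cacbbacbcbc => cabbacbcbc => cabbabcbc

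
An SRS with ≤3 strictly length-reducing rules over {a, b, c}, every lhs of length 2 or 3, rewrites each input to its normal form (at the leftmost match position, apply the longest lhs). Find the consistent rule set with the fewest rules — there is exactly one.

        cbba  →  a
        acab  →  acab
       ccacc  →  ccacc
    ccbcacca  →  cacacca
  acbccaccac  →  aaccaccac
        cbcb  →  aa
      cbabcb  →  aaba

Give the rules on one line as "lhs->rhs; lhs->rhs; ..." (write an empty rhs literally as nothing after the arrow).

cb->a; cbb->

  | cbba => a
  | acab
  | ccacc
  | ccbcacca => cacacca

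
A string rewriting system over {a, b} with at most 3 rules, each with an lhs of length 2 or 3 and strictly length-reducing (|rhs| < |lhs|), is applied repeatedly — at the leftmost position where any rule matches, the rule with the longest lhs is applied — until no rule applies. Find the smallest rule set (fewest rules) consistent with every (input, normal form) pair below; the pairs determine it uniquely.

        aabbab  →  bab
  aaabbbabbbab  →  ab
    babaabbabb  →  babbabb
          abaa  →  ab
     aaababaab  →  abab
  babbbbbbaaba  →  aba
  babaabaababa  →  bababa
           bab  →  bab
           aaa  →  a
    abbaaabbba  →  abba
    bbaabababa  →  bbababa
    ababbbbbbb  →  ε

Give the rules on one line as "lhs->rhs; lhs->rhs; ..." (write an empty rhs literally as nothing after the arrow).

  | aabbab => bab
  | aaabbbabbbab => abbbabbbab => aaabbbab => abbbab => aaab => ab
  | babaabbabb => babbabb
  | abaa => ab

aa->; aab->; bbb->a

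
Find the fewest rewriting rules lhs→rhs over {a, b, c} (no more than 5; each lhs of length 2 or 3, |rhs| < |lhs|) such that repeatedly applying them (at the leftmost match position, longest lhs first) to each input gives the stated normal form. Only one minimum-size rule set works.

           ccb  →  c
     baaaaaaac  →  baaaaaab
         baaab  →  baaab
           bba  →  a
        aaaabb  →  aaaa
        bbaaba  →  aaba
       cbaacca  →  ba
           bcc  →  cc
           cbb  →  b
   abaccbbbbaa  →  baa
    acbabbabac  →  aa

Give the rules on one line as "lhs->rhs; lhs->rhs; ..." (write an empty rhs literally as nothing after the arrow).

  | ccb => c
  | baaaaaaac => baaaaaab
  | baaab
  | bba => a

ac->b; bb->; bc->c; cb->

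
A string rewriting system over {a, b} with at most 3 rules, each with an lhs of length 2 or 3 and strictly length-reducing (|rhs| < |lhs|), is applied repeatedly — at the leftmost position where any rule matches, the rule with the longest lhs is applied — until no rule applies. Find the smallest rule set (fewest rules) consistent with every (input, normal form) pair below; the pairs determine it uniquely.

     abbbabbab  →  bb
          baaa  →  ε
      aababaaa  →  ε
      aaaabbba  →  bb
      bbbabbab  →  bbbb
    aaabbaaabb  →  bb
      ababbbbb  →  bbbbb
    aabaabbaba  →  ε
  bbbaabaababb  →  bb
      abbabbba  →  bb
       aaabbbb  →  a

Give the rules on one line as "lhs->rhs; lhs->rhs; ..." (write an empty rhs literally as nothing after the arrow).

aa->; ab->a; ba->

  | abbbabbab => abbabbab => ababbab => aabbab => bbab => bb
  | baaa => aa => ε
  | aababaaa => babaaa => baaa => aa => ε
  | aaaabbba => aabbba => bbba => bb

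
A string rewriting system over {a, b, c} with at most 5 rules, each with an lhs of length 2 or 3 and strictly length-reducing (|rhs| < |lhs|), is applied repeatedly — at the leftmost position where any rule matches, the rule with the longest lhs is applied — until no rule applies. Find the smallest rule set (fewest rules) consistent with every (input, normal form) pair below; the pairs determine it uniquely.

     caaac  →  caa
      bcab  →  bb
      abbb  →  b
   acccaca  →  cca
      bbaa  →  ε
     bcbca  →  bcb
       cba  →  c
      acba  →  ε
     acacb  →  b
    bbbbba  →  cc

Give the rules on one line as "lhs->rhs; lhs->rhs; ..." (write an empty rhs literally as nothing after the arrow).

  | caaac => caa
  | bcab => bb
  | abbb => acb => b
  | acccaca => ccaca => cca

ac->; ba->; bbb->cb; bca->b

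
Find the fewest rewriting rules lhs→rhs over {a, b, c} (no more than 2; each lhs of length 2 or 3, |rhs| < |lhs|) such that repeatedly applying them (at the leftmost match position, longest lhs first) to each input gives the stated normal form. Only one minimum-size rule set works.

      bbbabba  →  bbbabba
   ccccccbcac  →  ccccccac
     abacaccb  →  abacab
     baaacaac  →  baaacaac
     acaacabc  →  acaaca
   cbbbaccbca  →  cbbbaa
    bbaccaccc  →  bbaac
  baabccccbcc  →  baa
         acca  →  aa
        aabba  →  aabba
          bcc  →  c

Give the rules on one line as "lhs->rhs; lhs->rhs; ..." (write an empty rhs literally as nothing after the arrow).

  | bbbabba
  | ccccccbcac => ccccccac
  | abacaccb => abacab
  | baaacaac

acc->a; bc->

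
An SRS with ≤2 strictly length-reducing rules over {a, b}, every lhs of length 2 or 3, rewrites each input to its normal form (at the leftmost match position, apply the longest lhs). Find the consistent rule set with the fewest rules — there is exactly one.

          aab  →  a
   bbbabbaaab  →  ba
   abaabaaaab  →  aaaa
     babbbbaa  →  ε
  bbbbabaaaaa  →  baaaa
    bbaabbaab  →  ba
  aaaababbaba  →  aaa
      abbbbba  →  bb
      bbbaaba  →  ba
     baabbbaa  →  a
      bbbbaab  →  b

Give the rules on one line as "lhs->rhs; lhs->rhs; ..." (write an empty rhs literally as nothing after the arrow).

ab->; bba->

  | aab => a
  | bbbabbaaab => bbbaaab => baab => ba
  | abaabaaaab => aabaaaab => aaaaab => aaaa
  | babbbbaa => bbbbaa => bba => ε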